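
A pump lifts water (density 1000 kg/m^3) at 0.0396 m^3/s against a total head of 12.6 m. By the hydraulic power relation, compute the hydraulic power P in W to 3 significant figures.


Approach: apply the hydraulic power relation, P = rho*g*Q*H.
P = 1000 * 9.81 * 0.0396 * 12.6 = 4890 W
Therefore the hydraulic power P = 4890 W.


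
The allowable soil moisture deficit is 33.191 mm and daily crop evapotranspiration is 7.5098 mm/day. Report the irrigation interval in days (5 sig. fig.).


Approach: apply the irrigation interval relation, interval = SMD / ETc.
interval = 33.191 / 7.5098 = 4.4197 days
Therefore the irrigation interval = 4.4197 days.


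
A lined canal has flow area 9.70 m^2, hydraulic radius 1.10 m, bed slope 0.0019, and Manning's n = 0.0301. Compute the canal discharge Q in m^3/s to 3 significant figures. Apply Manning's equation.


Approach: apply Manning's equation, Q = (1/n)*A*R^(2/3)*S^(1/2).
Q = (1/0.0301) * 9.70 * 1.10^(2/3) * 0.0019^(1/2) = 15.0 m^3/s
Therefore the canal discharge Q = 15.0 m^3/s.


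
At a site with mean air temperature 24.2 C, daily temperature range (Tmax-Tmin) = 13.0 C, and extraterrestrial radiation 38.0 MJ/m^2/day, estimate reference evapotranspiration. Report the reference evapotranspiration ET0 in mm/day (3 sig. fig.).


Approach: apply the Hargreaves-Samani method, ET0 = 0.0023*(Tmean+17.8)*sqrt(Tmax-Tmin)*0.408*Ra.
ET0 = 0.0023*(24.2+17.8)*sqrt(13.0)*0.408*38.0 = 5.40 mm/day
Therefore the reference evapotranspiration ET0 = 5.40 mm/day.


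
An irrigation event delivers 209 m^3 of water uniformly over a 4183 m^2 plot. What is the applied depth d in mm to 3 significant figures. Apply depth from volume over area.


Approach: apply depth from volume over area, d = (V/A)*1000.
d = (209 / 4183) * 1000 = 50.0 mm
Therefore the applied depth d = 50.0 mm.


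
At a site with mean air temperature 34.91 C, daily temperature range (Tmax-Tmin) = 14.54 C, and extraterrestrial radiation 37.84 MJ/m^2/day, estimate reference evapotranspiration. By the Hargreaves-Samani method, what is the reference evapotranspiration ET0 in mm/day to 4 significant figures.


Approach: apply the Hargreaves-Samani method, ET0 = 0.0023*(Tmean+17.8)*sqrt(Tmax-Tmin)*0.408*Ra.
ET0 = 0.0023*(34.91+17.8)*sqrt(14.54)*0.408*37.84 = 7.137 mm/day
Therefore the reference evapotranspiration ET0 = 7.137 mm/day.


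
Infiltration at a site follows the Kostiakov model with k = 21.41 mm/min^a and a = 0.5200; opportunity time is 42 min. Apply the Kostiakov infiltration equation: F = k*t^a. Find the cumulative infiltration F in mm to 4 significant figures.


F = 21.41 * 42^0.5200 = 149.5 mm
Therefore the cumulative infiltration F = 149.5 mm.


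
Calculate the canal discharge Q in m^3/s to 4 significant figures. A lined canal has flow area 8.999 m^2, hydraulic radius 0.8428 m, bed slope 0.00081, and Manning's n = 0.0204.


Approach: apply Manning's equation, Q = (1/n)*A*R^(2/3)*S^(1/2).
Q = (1/0.0204) * 8.999 * 0.8428^(2/3) * 0.00081^(1/2) = 11.20 m^3/s
Therefore the canal discharge Q = 11.20 m^3/s.


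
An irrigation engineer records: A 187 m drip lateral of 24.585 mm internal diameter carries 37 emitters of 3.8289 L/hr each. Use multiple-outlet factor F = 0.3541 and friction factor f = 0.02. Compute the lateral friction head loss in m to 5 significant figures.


Approach: apply Darcy-Weisbach with the multiple-outlet F-factor, Q = n*q/(3600*1000) m^3/s; v = Q/A; hf = F*f*(L/D)*(v^2/(2g)).
Q = 37*3.8289/(3600*1000) = 3.935258e-05 m^3/s
A = pi*(24.585e-3/2)^2 = 4.747121e-04 m^2, so v = Q/A = 0.08289779 m/s
hf = 0.3541*0.02*(187/0.024585)*(0.08289779^2/(2*9.81)) = 0.018867 m
Therefore the lateral friction head loss = 0.018867 m.


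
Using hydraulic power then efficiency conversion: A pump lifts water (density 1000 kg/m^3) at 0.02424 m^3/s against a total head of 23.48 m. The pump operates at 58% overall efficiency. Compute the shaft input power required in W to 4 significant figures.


Approach: apply hydraulic power then efficiency conversion, P = rho*g*Q*H; P_in = P/eta.
Step 1 — hydraulic power (P = rho*g*Q*H):
  P = 1000 * 9.81 * 0.02424 * 23.48 = 5583.41 W
Step 2 — input power: P_in = P/eta = 5583.41 / 0.58 = 9627 W
Therefore the shaft input power required = 9627 W.


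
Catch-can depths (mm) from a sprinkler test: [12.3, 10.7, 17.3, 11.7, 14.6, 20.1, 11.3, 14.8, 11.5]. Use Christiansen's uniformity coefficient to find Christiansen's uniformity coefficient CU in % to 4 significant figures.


Approach: apply Christiansen's uniformity coefficient, CU = (1 - mean_abs_deviation/mean)*100.
mean = 13.8111 mm
mean |d_i - mean| = 2.56790 mm
CU = (1 - 2.56790/13.8111)*100 = 81.41 %
Therefore Christiansen's uniformity coefficient CU = 81.41 %.


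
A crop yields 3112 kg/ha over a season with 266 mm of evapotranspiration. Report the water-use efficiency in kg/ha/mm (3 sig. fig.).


Approach: apply the water-use efficiency ratio, WUE = yield/ET.
WUE = 3112 / 266 = 11.7 kg/ha/mm
Therefore the water-use efficiency = 11.7 kg/ha/mm.


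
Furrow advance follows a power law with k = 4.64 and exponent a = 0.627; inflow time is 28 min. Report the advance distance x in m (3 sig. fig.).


Approach: apply the power-law advance function, x = k*t^a.
x = 4.64 * 28^0.627 = 37.5 m
Therefore the advance distance x = 37.5 m.


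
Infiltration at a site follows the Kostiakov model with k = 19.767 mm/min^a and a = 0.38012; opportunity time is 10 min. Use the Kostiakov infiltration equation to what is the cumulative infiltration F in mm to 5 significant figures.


Approach: apply the Kostiakov infiltration equation, F = k*t^a.
F = 19.767 * 10^0.38012 = 47.431 mm
Therefore the cumulative infiltration F = 47.431 mm.


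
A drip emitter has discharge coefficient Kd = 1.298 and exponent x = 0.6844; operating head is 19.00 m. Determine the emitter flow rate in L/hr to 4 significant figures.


Approach: apply the emitter characteristic equation, q = Kd * h^x.
q = 1.298 * 19.00^0.6844 = 9.738 L/hr
Therefore the emitter flow rate = 9.738 L/hr.


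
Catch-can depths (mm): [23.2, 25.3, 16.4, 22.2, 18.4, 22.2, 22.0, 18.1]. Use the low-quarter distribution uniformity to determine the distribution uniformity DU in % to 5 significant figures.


Approach: apply the low-quarter distribution uniformity, DU = (mean of lowest quarter of readings / overall mean)*100.
sorted lowest 2 of 8: [16.4, 18.1] -> mean = 17.25000 mm
overall mean = 20.97500 mm
DU = (17.25000/20.97500)*100 = 82.241 %
Therefore the distribution uniformity DU = 82.241 %.


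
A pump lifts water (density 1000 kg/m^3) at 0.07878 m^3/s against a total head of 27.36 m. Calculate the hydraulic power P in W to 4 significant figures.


Approach: apply the hydraulic power relation, P = rho*g*Q*H.
P = 1000 * 9.81 * 0.07878 * 27.36 = 21140 W
Therefore the hydraulic power P = 21140 W.


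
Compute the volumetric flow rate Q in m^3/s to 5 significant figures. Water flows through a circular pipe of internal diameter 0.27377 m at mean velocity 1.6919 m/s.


Approach: apply the continuity equation for pipe flow, Q = A * v with A = pi*(D/2)^2.
A = pi*(0.27377/2)^2 = 0.05886560 m^2
Q = 0.05886560 * 1.6919 = 0.099595 m^3/s
Therefore the volumetric flow rate Q = 0.099595 m^3/s.


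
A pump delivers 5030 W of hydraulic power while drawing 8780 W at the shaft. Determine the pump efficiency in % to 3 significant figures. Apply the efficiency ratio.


Approach: apply the efficiency ratio, eta = (P_out/P_in)*100.
eta = (5030 / 8780) * 100 = 57.3 %
Therefore the pump efficiency = 57.3 %.


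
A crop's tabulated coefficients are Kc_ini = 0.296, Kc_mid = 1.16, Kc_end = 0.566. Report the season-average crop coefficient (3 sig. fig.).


Approach: apply a simple seasonal average, Kc_avg = (Kc_ini + Kc_mid + Kc_end)/3.
Kc_avg = (0.296 + 1.16 + 0.566)/3 = 0.674
Therefore the season-average crop coefficient = 0.674.


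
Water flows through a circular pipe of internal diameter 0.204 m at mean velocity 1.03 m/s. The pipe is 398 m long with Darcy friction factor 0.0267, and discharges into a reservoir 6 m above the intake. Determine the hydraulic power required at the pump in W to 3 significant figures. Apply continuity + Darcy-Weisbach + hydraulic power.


Approach: apply continuity + Darcy-Weisbach + hydraulic power, Q = A*v; hf = f*(L/D)*(v^2/(2g)); H = static + hf; P = rho*g*Q*H.
Step 1 — flow rate (continuity, Q = A*v):
  A = pi*(0.204/2)^2 = 0.032685 m^2
  Q = 0.032685 * 1.03 = 0.033666 m^3/s
Step 2 — friction head loss (Darcy-Weisbach):
  hf = 0.0267 * (398/0.204) * (1.03^2 / (2*9.81))
  hf = 2.8167 m
Step 3 — total head: H = 6 + 2.8167 = 8.8167 m
Step 4 — hydraulic power (P = rho*g*Q*H):
  P = 1000 * 9.81 * 0.033666 * 8.8167 = 2910 W
Therefore the hydraulic power required at the pump = 2910 W.


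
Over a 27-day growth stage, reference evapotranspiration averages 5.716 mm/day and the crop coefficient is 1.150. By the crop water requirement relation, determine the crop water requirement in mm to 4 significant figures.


Approach: apply the crop water requirement relation, CWR = ET0 * Kc * days.
CWR = 5.716 * 1.150 * 27 = 177.5 mm
Therefore the crop water requirement = 177.5 mm.


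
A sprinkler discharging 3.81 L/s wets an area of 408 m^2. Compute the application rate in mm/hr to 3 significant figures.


Approach: apply the application rate relation, rate = (Q/A)*3600.
rate = (3.81 / 408) * 3600 = 33.6 mm/hr
Therefore the application rate = 33.6 mm/hr.


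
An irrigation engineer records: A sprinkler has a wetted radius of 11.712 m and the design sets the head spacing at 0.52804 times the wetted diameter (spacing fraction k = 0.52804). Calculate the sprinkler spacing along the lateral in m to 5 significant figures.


Approach: apply the sprinkler spacing rule (spacing as a fraction of wetted diameter), S = k*(2*R).
S = 0.52804 * (2 * 11.712) = 12.369 m
Therefore the sprinkler spacing along the lateral = 12.369 m.


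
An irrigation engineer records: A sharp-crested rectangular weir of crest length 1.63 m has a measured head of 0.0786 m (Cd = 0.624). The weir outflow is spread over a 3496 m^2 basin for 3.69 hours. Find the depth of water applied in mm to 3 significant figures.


Approach: apply the rectangular weir equation with a volume-to-depth conversion, Q = (2/3)*Cd*L*sqrt(2g)*H^1.5; d = Q*t/A * 1000.
Step 1 — weir discharge:
  Q = (2/3)*0.624*1.63*sqrt(2*9.81)*0.0786^1.5 = 0.066186 m^3/s
Step 2 — volume: V = 0.066186 * 3.69*3600 = 879.21 m^3
Step 3 — depth: d = V/A * 1000 = 879.21/3496 * 1000 = 251 mm
Therefore the depth of water applied = 251 mm.


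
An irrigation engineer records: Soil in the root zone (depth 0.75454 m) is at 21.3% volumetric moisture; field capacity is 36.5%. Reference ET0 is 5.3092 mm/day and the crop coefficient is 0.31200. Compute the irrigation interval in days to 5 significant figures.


Approach: apply soil-water budget scheduling, SMD = (FC-theta)/100*depth*1000; ETc = ET0*Kc; interval = SMD/ETc.
Step 1 — soil moisture deficit:
  SMD = (36.5 - 21.3)/100 * 0.75454 * 1000 = 114.6901 mm
Step 2 — daily crop ET (ETc = ET0*Kc):
  ETc = 5.3092 * 0.31200 = 1.656470 mm/day
Step 3 — irrigation interval (SMD/ETc):
  interval = 114.6901 / 1.656470 = 69.238 days
Therefore the irrigation interval = 69.238 days.


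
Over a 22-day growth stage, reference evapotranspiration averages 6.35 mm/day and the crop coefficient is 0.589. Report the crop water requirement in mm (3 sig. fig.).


Approach: apply the crop water requirement relation, CWR = ET0 * Kc * days.
CWR = 6.35 * 0.589 * 22 = 82.3 mm
Therefore the crop water requirement = 82.3 mm.


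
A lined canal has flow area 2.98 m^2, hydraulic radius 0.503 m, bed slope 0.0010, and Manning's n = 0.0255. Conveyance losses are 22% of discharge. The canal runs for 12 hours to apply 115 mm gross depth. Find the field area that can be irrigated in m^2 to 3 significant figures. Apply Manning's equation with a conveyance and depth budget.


Approach: apply Manning's equation with a conveyance and depth budget, Q = (1/n)*A*R^(2/3)*S^(1/2); Q_field = Q*(1-loss); Area = Q_field*t/(d/1000).
Step 1 — canal discharge (Manning's equation):
  Q = (1/0.0255) * 2.98 * 0.503^(2/3) * 0.0010^(1/2) = 2.3373 m^3/s
Step 2 — delivered flow: Q_field = 2.3373*(1 - 22/100) = 1.8231 m^3/s
Step 3 — volume delivered: V = 1.8231 * 12*3600 = 78759 m^3
Step 4 — area served: A = V / (depth/1000) = 78759 / 0.115 = 685000 m^2
Therefore the field area that can be irrigated = 685000 m^2.


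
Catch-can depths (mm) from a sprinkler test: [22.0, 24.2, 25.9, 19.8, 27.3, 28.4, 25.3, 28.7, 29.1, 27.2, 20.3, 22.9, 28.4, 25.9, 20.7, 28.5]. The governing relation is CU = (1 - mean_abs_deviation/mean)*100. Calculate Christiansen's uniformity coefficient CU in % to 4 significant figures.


mean = 25.2875 mm
mean |d_i - mean| = 2.72812 mm
CU = (1 - 2.72812/25.2875)*100 = 89.21 %
Therefore Christiansen's uniformity coefficient CU = 89.21 %.


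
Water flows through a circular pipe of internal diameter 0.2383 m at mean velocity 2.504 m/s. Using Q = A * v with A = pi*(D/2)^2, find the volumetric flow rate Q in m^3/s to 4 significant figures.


A = pi*(0.2383/2)^2 = 0.0446003 m^2
Q = 0.0446003 * 2.504 = 0.1117 m^3/s
Therefore the volumetric flow rate Q = 0.1117 m^3/s.


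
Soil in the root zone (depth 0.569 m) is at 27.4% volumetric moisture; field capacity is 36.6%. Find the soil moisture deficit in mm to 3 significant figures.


Approach: apply the soil moisture deficit relation, SMD = (FC - theta)/100 * depth * 1000.
SMD = (36.6 - 27.4)/100 * 0.569 * 1000 = 52.3 mm
Therefore the soil moisture deficit = 52.3 mm.


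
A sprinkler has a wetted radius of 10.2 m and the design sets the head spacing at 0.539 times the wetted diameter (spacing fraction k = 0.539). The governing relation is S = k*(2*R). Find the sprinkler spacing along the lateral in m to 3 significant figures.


S = 0.539 * (2 * 10.2) = 11.0 m
Therefore the sprinkler spacing along the lateral = 11.0 m.


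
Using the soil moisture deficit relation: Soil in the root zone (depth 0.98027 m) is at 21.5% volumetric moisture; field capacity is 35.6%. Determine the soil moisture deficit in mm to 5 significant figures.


Approach: apply the soil moisture deficit relation, SMD = (FC - theta)/100 * depth * 1000.
SMD = (35.6 - 21.5)/100 * 0.98027 * 1000 = 138.22 mm
Therefore the soil moisture deficit = 138.22 mm.


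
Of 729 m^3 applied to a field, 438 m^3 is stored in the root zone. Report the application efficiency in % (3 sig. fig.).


Approach: apply the application efficiency ratio, Ea = (stored/applied)*100.
Ea = (438/729)*100 = 60.1 %
Therefore the application efficiency = 60.1 %.


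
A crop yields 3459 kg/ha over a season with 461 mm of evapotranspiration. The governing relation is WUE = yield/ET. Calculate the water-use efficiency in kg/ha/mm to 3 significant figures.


WUE = 3459 / 461 = 7.50 kg/ha/mm
Therefore the water-use efficiency = 7.50 kg/ha/mm.


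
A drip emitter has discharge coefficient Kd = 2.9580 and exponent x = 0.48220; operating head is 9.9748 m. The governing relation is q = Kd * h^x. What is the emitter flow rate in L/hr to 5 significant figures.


q = 2.9580 * 9.9748^0.48220 = 8.9675 L/hr
Therefore the emitter flow rate = 8.9675 L/hr.


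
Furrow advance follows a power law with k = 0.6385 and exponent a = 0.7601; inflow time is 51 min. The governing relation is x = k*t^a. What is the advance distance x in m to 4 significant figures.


x = 0.6385 * 51^0.7601 = 12.68 m
Therefore the advance distance x = 12.68 m.


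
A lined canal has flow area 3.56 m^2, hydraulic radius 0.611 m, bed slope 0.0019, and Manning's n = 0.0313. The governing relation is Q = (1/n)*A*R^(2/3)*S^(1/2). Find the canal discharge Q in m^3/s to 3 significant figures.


Q = (1/0.0313) * 3.56 * 0.611^(2/3) * 0.0019^(1/2) = 3.57 m^3/s
Therefore the canal discharge Q = 3.57 m^3/s.


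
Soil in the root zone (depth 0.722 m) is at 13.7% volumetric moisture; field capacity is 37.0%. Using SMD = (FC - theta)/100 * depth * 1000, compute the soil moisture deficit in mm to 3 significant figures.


SMD = (37.0 - 13.7)/100 * 0.722 * 1000 = 168 mm
Therefore the soil moisture deficit = 168 mm.


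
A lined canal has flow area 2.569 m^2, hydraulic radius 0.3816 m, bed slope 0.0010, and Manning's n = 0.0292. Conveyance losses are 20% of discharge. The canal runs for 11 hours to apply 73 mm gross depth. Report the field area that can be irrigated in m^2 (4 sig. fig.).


Approach: apply Manning's equation with a conveyance and depth budget, Q = (1/n)*A*R^(2/3)*S^(1/2); Q_field = Q*(1-loss); Area = Q_field*t/(d/1000).
Step 1 — canal discharge (Manning's equation):
  Q = (1/0.0292) * 2.569 * 0.3816^(2/3) * 0.0010^(1/2) = 1.46370 m^3/s
Step 2 — delivered flow: Q_field = 1.46370*(1 - 20/100) = 1.17096 m^3/s
Step 3 — volume delivered: V = 1.17096 * 11*3600 = 46370.2 m^3
Step 4 — area served: A = V / (depth/1000) = 46370.2 / 0.073 = 635200 m^2
Therefore the field area that can be irrigated = 635200 m^2.


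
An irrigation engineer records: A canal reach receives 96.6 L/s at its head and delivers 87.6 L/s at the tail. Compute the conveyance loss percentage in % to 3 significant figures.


Approach: apply the conveyance loss ratio, loss% = ((Q_head - Q_tail)/Q_head)*100.
loss = ((96.6 - 87.6)/96.6)*100 = 9.32 %
Therefore the conveyance loss percentage = 9.32 %.


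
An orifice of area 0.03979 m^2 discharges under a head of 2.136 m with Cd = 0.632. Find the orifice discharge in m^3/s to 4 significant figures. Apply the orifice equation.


Approach: apply the orifice equation, Q = Cd*A*sqrt(2*g*h).
Q = 0.632 * 0.03979 * sqrt(2*9.81*2.136) = 0.1628 m^3/s
Therefore the orifice discharge = 0.1628 m^3/s.


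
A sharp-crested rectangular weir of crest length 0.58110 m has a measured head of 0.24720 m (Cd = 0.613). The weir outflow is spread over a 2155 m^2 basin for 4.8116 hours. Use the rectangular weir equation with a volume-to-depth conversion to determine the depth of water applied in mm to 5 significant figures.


Approach: apply the rectangular weir equation with a volume-to-depth conversion, Q = (2/3)*Cd*L*sqrt(2g)*H^1.5; d = Q*t/A * 1000.
Step 1 — weir discharge:
  Q = (2/3)*0.613*0.58110*sqrt(2*9.81)*0.24720^1.5 = 0.1292833 m^3/s
Step 2 — volume: V = 0.1292833 * 4.8116*3600 = 2239.414 m^3
Step 3 — depth: d = V/A * 1000 = 2239.414/2155 * 1000 = 1039.2 mm
Therefore the depth of water applied = 1039.2 mm.


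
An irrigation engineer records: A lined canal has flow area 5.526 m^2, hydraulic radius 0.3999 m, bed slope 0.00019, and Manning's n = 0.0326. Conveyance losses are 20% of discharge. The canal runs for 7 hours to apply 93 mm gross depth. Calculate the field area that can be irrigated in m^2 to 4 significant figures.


Approach: apply Manning's equation with a conveyance and depth budget, Q = (1/n)*A*R^(2/3)*S^(1/2); Q_field = Q*(1-loss); Area = Q_field*t/(d/1000).
Step 1 — canal discharge (Manning's equation):
  Q = (1/0.0326) * 5.526 * 0.3999^(2/3) * 0.00019^(1/2) = 1.26825 m^3/s
Step 2 — delivered flow: Q_field = 1.26825*(1 - 20/100) = 1.01460 m^3/s
Step 3 — volume delivered: V = 1.01460 * 7*3600 = 25567.9 m^3
Step 4 — area served: A = V / (depth/1000) = 25567.9 / 0.093 = 274900 m^2
Therefore the field area that can be irrigated = 274900 m^2.


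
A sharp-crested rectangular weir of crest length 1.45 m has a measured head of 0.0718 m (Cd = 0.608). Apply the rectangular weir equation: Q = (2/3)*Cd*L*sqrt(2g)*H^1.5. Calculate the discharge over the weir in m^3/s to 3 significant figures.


Q = (2/3)*0.608*1.45*sqrt(2*9.81)*0.0718^1.5 = 0.0501 m^3/s
Therefore the discharge over the weir = 0.0501 m^3/s.


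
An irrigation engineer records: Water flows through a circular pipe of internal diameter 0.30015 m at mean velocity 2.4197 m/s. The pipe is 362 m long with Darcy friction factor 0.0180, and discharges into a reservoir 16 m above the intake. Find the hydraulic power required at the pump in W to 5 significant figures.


Approach: apply continuity + Darcy-Weisbach + hydraulic power, Q = A*v; hf = f*(L/D)*(v^2/(2g)); H = static + hf; P = rho*g*Q*H.
Step 1 — flow rate (continuity, Q = A*v):
  A = pi*(0.30015/2)^2 = 0.07075654 m^2
  Q = 0.07075654 * 2.4197 = 0.1712096 m^3/s
Step 2 — friction head loss (Darcy-Weisbach):
  hf = 0.0180 * (362/0.30015) * (2.4197^2 / (2*9.81))
  hf = 6.478385 m
Step 3 — total head: H = 16 + 6.478385 = 22.47839 m
Step 4 — hydraulic power (P = rho*g*Q*H):
  P = 1000 * 9.81 * 0.1712096 * 22.47839 = 37754 W
Therefore the hydraulic power required at the pump = 37754 W.


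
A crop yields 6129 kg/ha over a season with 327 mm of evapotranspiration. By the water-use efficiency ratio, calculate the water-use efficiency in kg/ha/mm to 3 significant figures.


Approach: apply the water-use efficiency ratio, WUE = yield/ET.
WUE = 6129 / 327 = 18.7 kg/ha/mm
Therefore the water-use efficiency = 18.7 kg/ha/mm.


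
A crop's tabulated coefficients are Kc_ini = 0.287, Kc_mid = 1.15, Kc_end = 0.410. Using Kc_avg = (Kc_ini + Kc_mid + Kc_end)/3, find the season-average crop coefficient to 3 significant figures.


Kc_avg = (0.287 + 1.15 + 0.410)/3 = 0.616
Therefore the season-average crop coefficient = 0.616.


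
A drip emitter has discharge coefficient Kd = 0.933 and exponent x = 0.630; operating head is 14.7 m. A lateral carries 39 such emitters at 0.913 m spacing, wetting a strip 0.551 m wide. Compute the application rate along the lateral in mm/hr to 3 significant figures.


Approach: apply the emitter equation with a lateral mass balance, q = Kd*h^x; Q = n*q; rate = Q/(n*spacing*width).
Step 1 — single emitter flow (q = Kd*h^x):
  q = 0.933 * 14.7^0.630 = 5.0733 L/hr
Step 2 — total lateral flow: Q = 39 * 5.0733 = 197.86 L/hr
Step 3 — wetted area: A = 39 * 0.913 * 0.551 = 19.619 m^2
Step 4 — application rate: Q/A = 197.86/19.619 = 10.1 mm/hr
Therefore the application rate along the lateral = 10.1 mm/hr.


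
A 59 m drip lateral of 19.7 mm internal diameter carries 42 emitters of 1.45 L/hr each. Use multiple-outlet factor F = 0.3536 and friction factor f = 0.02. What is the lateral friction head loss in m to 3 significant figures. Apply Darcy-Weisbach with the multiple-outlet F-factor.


Approach: apply Darcy-Weisbach with the multiple-outlet F-factor, Q = n*q/(3600*1000) m^3/s; v = Q/A; hf = F*f*(L/D)*(v^2/(2g)).
Q = 42*1.45/(3600*1000) = 1.6917e-05 m^3/s
A = pi*(19.7e-3/2)^2 = 3.0481e-04 m^2, so v = Q/A = 0.055500 m/s
hf = 0.3536*0.02*(59/0.0197)*(0.055500^2/(2*9.81)) = 0.00333 m
Therefore the lateral friction head loss = 0.00333 m.


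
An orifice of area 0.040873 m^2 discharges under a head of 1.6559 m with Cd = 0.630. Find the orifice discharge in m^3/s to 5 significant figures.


Approach: apply the orifice equation, Q = Cd*A*sqrt(2*g*h).
Q = 0.630 * 0.040873 * sqrt(2*9.81*1.6559) = 0.14677 m^3/s
Therefore the orifice discharge = 0.14677 m^3/s.


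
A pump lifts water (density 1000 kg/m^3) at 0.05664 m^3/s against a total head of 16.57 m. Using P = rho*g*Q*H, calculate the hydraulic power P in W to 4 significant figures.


P = 1000 * 9.81 * 0.05664 * 16.57 = 9207 W
Therefore the hydraulic power P = 9207 W.


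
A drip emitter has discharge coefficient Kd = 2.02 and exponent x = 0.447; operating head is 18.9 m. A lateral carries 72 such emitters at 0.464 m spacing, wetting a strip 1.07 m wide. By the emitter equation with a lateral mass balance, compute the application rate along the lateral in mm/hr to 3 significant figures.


Approach: apply the emitter equation with a lateral mass balance, q = Kd*h^x; Q = n*q; rate = Q/(n*spacing*width).
Step 1 — single emitter flow (q = Kd*h^x):
  q = 2.02 * 18.9^0.447 = 7.5150 L/hr
Step 2 — total lateral flow: Q = 72 * 7.5150 = 541.08 L/hr
Step 3 — wetted area: A = 72 * 0.464 * 1.07 = 35.747 m^2
Step 4 — application rate: Q/A = 541.08/35.747 = 15.1 mm/hr
Therefore the application rate along the lateral = 15.1 mm/hr.


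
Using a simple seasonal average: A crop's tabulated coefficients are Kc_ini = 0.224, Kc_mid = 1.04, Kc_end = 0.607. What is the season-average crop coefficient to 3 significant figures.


Approach: apply a simple seasonal average, Kc_avg = (Kc_ini + Kc_mid + Kc_end)/3.
Kc_avg = (0.224 + 1.04 + 0.607)/3 = 0.624
Therefore the season-average crop coefficient = 0.624.


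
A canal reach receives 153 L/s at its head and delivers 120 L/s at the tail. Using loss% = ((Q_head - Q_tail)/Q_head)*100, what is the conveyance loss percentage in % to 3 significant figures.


loss = ((153 - 120)/153)*100 = 21.6 %
Therefore the conveyance loss percentage = 21.6 %.


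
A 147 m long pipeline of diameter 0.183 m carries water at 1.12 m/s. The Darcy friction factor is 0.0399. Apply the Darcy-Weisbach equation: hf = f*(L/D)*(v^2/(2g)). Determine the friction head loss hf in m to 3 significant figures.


hf = 0.0399 * (147/0.183) * (1.12^2 / (2*9.81))
hf = 2.05 m
Therefore the friction head loss hf = 2.05 m.


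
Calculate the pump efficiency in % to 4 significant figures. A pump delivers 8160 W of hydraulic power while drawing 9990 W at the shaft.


Approach: apply the efficiency ratio, eta = (P_out/P_in)*100.
eta = (8160 / 9990) * 100 = 81.68 %
Therefore the pump efficiency = 81.68 %.


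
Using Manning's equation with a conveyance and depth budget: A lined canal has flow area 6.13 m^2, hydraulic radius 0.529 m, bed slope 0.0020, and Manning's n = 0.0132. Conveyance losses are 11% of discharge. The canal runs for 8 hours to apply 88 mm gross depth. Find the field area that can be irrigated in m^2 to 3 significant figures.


Approach: apply Manning's equation with a conveyance and depth budget, Q = (1/n)*A*R^(2/3)*S^(1/2); Q_field = Q*(1-loss); Area = Q_field*t/(d/1000).
Step 1 — canal discharge (Manning's equation):
  Q = (1/0.0132) * 6.13 * 0.529^(2/3) * 0.0020^(1/2) = 13.584 m^3/s
Step 2 — delivered flow: Q_field = 13.584*(1 - 11/100) = 12.090 m^3/s
Step 3 — volume delivered: V = 12.090 * 8*3600 = 348190 m^3
Step 4 — area served: A = V / (depth/1000) = 348190 / 0.088 = 3960000 m^2
Therefore the field area that can be irrigated = 3960000 m^2.


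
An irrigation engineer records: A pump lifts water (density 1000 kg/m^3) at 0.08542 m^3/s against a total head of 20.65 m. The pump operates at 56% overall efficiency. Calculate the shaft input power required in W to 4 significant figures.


Approach: apply hydraulic power then efficiency conversion, P = rho*g*Q*H; P_in = P/eta.
Step 1 — hydraulic power (P = rho*g*Q*H):
  P = 1000 * 9.81 * 0.08542 * 20.65 = 17304.1 W
Step 2 — input power: P_in = P/eta = 17304.1 / 0.56 = 30900 W
Therefore the shaft input power required = 30900 W.


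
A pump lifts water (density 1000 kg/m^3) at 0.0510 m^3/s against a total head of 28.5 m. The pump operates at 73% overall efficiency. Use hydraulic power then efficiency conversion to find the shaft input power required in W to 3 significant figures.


Approach: apply hydraulic power then efficiency conversion, P = rho*g*Q*H; P_in = P/eta.
Step 1 — hydraulic power (P = rho*g*Q*H):
  P = 1000 * 9.81 * 0.0510 * 28.5 = 14259 W
Step 2 — input power: P_in = P/eta = 14259 / 0.73 = 19500 W
Therefore the shaft input power required = 19500 W.


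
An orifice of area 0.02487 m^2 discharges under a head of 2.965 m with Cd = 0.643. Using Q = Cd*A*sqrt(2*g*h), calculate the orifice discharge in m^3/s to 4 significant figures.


Q = 0.643 * 0.02487 * sqrt(2*9.81*2.965) = 0.1220 m^3/s
Therefore the orifice discharge = 0.1220 m^3/s.


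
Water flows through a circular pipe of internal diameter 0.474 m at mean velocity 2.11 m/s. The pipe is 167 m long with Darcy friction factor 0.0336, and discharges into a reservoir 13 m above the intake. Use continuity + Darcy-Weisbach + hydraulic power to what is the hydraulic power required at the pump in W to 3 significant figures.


Approach: apply continuity + Darcy-Weisbach + hydraulic power, Q = A*v; hf = f*(L/D)*(v^2/(2g)); H = static + hf; P = rho*g*Q*H.
Step 1 — flow rate (continuity, Q = A*v):
  A = pi*(0.474/2)^2 = 0.17646 m^2
  Q = 0.17646 * 2.11 = 0.37233 m^3/s
Step 2 — friction head loss (Darcy-Weisbach):
  hf = 0.0336 * (167/0.474) * (2.11^2 / (2*9.81))
  hf = 2.6862 m
Step 3 — total head: H = 13 + 2.6862 = 15.686 m
Step 4 — hydraulic power (P = rho*g*Q*H):
  P = 1000 * 9.81 * 0.37233 * 15.686 = 57300 W
Therefore the hydraulic power required at the pump = 57300 W.


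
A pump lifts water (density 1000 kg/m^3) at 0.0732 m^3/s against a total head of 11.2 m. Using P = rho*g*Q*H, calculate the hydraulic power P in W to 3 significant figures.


P = 1000 * 9.81 * 0.0732 * 11.2 = 8040 W
Therefore the hydraulic power P = 8040 W.


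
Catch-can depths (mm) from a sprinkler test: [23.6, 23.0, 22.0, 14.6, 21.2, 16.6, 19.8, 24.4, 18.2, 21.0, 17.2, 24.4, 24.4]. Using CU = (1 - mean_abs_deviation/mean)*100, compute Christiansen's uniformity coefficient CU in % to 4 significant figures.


mean = 20.8000 mm
mean |d_i - mean| = 2.70769 mm
CU = (1 - 2.70769/20.8000)*100 = 86.98 %
Therefore Christiansen's uniformity coefficient CU = 86.98 %.


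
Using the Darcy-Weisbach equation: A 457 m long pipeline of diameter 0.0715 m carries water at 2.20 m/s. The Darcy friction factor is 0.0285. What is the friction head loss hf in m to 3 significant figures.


Approach: apply the Darcy-Weisbach equation, hf = f*(L/D)*(v^2/(2g)).
hf = 0.0285 * (457/0.0715) * (2.20^2 / (2*9.81))
hf = 44.9 m
Therefore the friction head loss hf = 44.9 m.


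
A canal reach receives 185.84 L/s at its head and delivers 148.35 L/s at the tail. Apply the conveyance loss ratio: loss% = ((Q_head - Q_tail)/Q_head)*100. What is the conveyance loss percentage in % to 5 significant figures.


loss = ((185.84 - 148.35)/185.84)*100 = 20.173 %
Therefore the conveyance loss percentage = 20.173 %.


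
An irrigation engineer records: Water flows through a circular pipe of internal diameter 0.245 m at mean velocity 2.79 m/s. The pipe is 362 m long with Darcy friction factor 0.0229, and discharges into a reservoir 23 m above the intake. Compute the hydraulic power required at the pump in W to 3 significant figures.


Approach: apply continuity + Darcy-Weisbach + hydraulic power, Q = A*v; hf = f*(L/D)*(v^2/(2g)); H = static + hf; P = rho*g*Q*H.
Step 1 — flow rate (continuity, Q = A*v):
  A = pi*(0.245/2)^2 = 0.047144 m^2
  Q = 0.047144 * 2.79 = 0.13153 m^3/s
Step 2 — friction head loss (Darcy-Weisbach):
  hf = 0.0229 * (362/0.245) * (2.79^2 / (2*9.81))
  hf = 13.424 m
Step 3 — total head: H = 23 + 13.424 = 36.424 m
Step 4 — hydraulic power (P = rho*g*Q*H):
  P = 1000 * 9.81 * 0.13153 * 36.424 = 47000 W
Therefore the hydraulic power required at the pump = 47000 W.


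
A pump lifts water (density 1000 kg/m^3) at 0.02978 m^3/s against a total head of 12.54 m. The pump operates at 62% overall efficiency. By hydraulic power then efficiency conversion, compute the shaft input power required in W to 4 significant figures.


Approach: apply hydraulic power then efficiency conversion, P = rho*g*Q*H; P_in = P/eta.
Step 1 — hydraulic power (P = rho*g*Q*H):
  P = 1000 * 9.81 * 0.02978 * 12.54 = 3663.46 W
Step 2 — input power: P_in = P/eta = 3663.46 / 0.62 = 5909 W
Therefore the shaft input power required = 5909 W.


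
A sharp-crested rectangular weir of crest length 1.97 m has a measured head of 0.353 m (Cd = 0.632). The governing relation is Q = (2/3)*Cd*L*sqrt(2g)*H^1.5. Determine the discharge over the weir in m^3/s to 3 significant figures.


Q = (2/3)*0.632*1.97*sqrt(2*9.81)*0.353^1.5 = 0.771 m^3/s
Therefore the discharge over the weir = 0.771 m^3/s.


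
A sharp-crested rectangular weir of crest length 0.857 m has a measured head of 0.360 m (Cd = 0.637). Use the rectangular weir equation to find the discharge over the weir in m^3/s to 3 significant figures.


Approach: apply the rectangular weir equation, Q = (2/3)*Cd*L*sqrt(2g)*H^1.5.
Q = (2/3)*0.637*0.857*sqrt(2*9.81)*0.360^1.5 = 0.348 m^3/s
Therefore the discharge over the weir = 0.348 m^3/s.


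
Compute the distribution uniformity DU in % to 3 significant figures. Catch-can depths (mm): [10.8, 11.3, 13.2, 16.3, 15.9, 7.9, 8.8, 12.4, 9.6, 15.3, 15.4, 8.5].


Approach: apply the low-quarter distribution uniformity, DU = (mean of lowest quarter of readings / overall mean)*100.
sorted lowest 3 of 12: [7.9, 8.5, 8.8] -> mean = 8.4000 mm
overall mean = 12.117 mm
DU = (8.4000/12.117)*100 = 69.3 %
Therefore the distribution uniformity DU = 69.3 %.


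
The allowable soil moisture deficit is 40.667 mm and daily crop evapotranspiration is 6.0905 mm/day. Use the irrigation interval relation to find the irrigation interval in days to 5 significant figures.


Approach: apply the irrigation interval relation, interval = SMD / ETc.
interval = 40.667 / 6.0905 = 6.6771 days
Therefore the irrigation interval = 6.6771 days.


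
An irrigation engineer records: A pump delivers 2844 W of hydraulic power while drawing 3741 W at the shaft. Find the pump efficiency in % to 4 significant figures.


Approach: apply the efficiency ratio, eta = (P_out/P_in)*100.
eta = (2844 / 3741) * 100 = 76.02 %
Therefore the pump efficiency = 76.02 %.


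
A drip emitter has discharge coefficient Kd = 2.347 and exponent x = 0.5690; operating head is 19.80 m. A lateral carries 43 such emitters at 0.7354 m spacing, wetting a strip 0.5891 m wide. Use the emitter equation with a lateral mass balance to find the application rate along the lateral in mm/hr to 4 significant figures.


Approach: apply the emitter equation with a lateral mass balance, q = Kd*h^x; Q = n*q; rate = Q/(n*spacing*width).
Step 1 — single emitter flow (q = Kd*h^x):
  q = 2.347 * 19.80^0.5690 = 12.8326 L/hr
Step 2 — total lateral flow: Q = 43 * 12.8326 = 551.803 L/hr
Step 3 — wetted area: A = 43 * 0.7354 * 0.5891 = 18.6286 m^2
Step 4 — application rate: Q/A = 551.803/18.6286 = 29.62 mm/hr
Therefore the application rate along the lateral = 29.62 mm/hr.


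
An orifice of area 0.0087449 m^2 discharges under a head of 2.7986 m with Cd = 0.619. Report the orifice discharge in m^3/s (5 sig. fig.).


Approach: apply the orifice equation, Q = Cd*A*sqrt(2*g*h).
Q = 0.619 * 0.0087449 * sqrt(2*9.81*2.7986) = 0.040111 m^3/s
Therefore the orifice discharge = 0.040111 m^3/s.


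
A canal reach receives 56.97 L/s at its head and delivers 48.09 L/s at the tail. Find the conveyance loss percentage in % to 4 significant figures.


Approach: apply the conveyance loss ratio, loss% = ((Q_head - Q_tail)/Q_head)*100.
loss = ((56.97 - 48.09)/56.97)*100 = 15.59 %
Therefore the conveyance loss percentage = 15.59 %.


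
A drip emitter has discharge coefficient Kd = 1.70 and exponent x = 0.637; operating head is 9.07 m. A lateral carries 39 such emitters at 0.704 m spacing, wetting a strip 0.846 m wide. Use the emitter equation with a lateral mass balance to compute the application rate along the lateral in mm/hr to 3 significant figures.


Approach: apply the emitter equation with a lateral mass balance, q = Kd*h^x; Q = n*q; rate = Q/(n*spacing*width).
Step 1 — single emitter flow (q = Kd*h^x):
  q = 1.70 * 9.07^0.637 = 6.9254 L/hr
Step 2 — total lateral flow: Q = 39 * 6.9254 = 270.09 L/hr
Step 3 — wetted area: A = 39 * 0.704 * 0.846 = 23.228 m^2
Step 4 — application rate: Q/A = 270.09/23.228 = 11.6 mm/hr
Therefore the application rate along the lateral = 11.6 mm/hr.


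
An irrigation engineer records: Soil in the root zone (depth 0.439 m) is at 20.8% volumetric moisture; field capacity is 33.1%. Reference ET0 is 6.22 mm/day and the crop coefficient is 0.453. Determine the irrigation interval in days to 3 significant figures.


Approach: apply soil-water budget scheduling, SMD = (FC-theta)/100*depth*1000; ETc = ET0*Kc; interval = SMD/ETc.
Step 1 — soil moisture deficit:
  SMD = (33.1 - 20.8)/100 * 0.439 * 1000 = 53.997 mm
Step 2 — daily crop ET (ETc = ET0*Kc):
  ETc = 6.22 * 0.453 = 2.8177 mm/day
Step 3 — irrigation interval (SMD/ETc):
  interval = 53.997 / 2.8177 = 19.2 days
Therefore the irrigation interval = 19.2 days.


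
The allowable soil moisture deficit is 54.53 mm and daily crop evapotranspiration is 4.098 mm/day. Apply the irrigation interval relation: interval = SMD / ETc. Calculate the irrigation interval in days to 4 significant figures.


interval = 54.53 / 4.098 = 13.31 days
Therefore the irrigation interval = 13.31 days.


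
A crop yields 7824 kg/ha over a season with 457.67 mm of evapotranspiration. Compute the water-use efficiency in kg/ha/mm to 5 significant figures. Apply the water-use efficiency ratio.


Approach: apply the water-use efficiency ratio, WUE = yield/ET.
WUE = 7824 / 457.67 = 17.095 kg/ha/mm
Therefore the water-use efficiency = 17.095 kg/ha/mm.


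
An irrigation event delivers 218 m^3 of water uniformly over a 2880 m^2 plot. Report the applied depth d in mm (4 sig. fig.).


Approach: apply depth from volume over area, d = (V/A)*1000.
d = (218 / 2880) * 1000 = 75.69 mm
Therefore the applied depth d = 75.69 mm.


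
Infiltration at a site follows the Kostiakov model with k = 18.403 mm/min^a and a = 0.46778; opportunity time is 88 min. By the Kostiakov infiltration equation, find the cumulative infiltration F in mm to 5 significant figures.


Approach: apply the Kostiakov infiltration equation, F = k*t^a.
F = 18.403 * 88^0.46778 = 149.44 mm
Therefore the cumulative infiltration F = 149.44 mm.


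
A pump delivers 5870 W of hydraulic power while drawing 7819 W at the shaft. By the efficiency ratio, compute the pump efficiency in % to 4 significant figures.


Approach: apply the efficiency ratio, eta = (P_out/P_in)*100.
eta = (5870 / 7819) * 100 = 75.07 %
Therefore the pump efficiency = 75.07 %.


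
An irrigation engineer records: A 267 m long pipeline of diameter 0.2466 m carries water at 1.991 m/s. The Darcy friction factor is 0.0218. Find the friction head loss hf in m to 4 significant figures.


Approach: apply the Darcy-Weisbach equation, hf = f*(L/D)*(v^2/(2g)).
hf = 0.0218 * (267/0.2466) * (1.991^2 / (2*9.81))
hf = 4.769 m
Therefore the friction head loss hf = 4.769 m.


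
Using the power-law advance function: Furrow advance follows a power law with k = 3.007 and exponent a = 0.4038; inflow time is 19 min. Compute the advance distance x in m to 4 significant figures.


Approach: apply the power-law advance function, x = k*t^a.
x = 3.007 * 19^0.4038 = 9.874 m
Therefore the advance distance x = 9.874 m.


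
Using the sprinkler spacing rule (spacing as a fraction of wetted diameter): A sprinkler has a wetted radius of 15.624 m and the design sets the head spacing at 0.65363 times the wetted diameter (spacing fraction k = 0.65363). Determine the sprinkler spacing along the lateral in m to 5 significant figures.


Approach: apply the sprinkler spacing rule (spacing as a fraction of wetted diameter), S = k*(2*R).
S = 0.65363 * (2 * 15.624) = 20.425 m
Therefore the sprinkler spacing along the lateral = 20.425 m.


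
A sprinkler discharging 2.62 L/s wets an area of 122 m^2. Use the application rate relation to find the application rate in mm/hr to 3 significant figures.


Approach: apply the application rate relation, rate = (Q/A)*3600.
rate = (2.62 / 122) * 3600 = 77.3 mm/hr
Therefore the application rate = 77.3 mm/hr.


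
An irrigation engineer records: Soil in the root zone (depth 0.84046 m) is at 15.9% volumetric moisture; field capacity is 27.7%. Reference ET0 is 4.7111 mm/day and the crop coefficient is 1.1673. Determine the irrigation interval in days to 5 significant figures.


Approach: apply soil-water budget scheduling, SMD = (FC-theta)/100*depth*1000; ETc = ET0*Kc; interval = SMD/ETc.
Step 1 — soil moisture deficit:
  SMD = (27.7 - 15.9)/100 * 0.84046 * 1000 = 99.17428 mm
Step 2 — daily crop ET (ETc = ET0*Kc):
  ETc = 4.7111 * 1.1673 = 5.499267 mm/day
Step 3 — irrigation interval (SMD/ETc):
  interval = 99.17428 / 5.499267 = 18.034 days
Therefore the irrigation interval = 18.034 days.
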